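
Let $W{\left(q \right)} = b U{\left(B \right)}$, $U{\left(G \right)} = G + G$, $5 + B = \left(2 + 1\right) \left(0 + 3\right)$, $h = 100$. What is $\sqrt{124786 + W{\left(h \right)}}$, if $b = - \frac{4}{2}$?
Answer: $\sqrt{124770} \approx 353.23$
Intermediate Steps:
$B = 4$ ($B = -5 + \left(2 + 1\right) \left(0 + 3\right) = -5 + 3 \cdot 3 = -5 + 9 = 4$)
$U{\left(G \right)} = 2 G$
$b = -2$ ($b = \left(-4\right) \frac{1}{2} = -2$)
$W{\left(q \right)} = -16$ ($W{\left(q \right)} = - 2 \cdot 2 \cdot 4 = \left(-2\right) 8 = -16$)
$\sqrt{124786 + W{\left(h \right)}} = \sqrt{124786 - 16} = \sqrt{124770}$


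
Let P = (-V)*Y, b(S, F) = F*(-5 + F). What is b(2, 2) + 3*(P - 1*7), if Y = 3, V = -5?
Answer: 18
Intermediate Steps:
P = 15 (P = -1*(-5)*3 = 5*3 = 15)
b(2, 2) + 3*(P - 1*7) = 2*(-5 + 2) + 3*(15 - 1*7) = 2*(-3) + 3*(15 - 7) = -6 + 3*8 = -6 + 24 = 18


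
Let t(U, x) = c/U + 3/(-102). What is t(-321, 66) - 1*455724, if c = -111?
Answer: -1657922761/3638 ≈ -4.5572e+5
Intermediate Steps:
t(U, x) = -1/34 - 111/U (t(U, x) = -111/U + 3/(-102) = -111/U + 3*(-1/102) = -111/U - 1/34 = -1/34 - 111/U)
t(-321, 66) - 1*455724 = (1/34)*(-3774 - 1*(-321))/(-321) - 1*455724 = (1/34)*(-1/321)*(-3774 + 321) - 455724 = (1/34)*(-1/321)*(-3453) - 455724 = 1151/3638 - 455724 = -1657922761/3638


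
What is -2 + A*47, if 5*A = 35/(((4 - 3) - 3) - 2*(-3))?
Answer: 321/4 ≈ 80.250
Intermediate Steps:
A = 7/4 (A = (35/(((4 - 3) - 3) - 2*(-3)))/5 = (35/((1 - 3) + 6))/5 = (35/(-2 + 6))/5 = (35/4)/5 = (35*(¼))/5 = (⅕)*(35/4) = 7/4 ≈ 1.7500)
-2 + A*47 = -2 + (7/4)*47 = -2 + 329/4 = 321/4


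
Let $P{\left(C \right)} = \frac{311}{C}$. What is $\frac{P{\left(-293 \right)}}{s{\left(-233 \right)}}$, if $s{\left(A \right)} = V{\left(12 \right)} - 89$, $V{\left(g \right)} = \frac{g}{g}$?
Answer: $\frac{311}{25784} \approx 0.012062$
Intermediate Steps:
$V{\left(g \right)} = 1$
$s{\left(A \right)} = -88$ ($s{\left(A \right)} = 1 - 89 = -88$)
$\frac{P{\left(-293 \right)}}{s{\left(-233 \right)}} = \frac{311 \frac{1}{-293}}{-88} = 311 \left(- \frac{1}{293}\right) \left(- \frac{1}{88}\right) = \left(- \frac{311}{293}\right) \left(- \frac{1}{88}\right) = \frac{311}{25784}$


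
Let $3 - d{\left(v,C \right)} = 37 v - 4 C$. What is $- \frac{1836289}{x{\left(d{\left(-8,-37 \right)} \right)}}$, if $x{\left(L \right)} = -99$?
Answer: $\frac{1836289}{99} \approx 18548.0$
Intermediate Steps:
$d{\left(v,C \right)} = 3 - 37 v + 4 C$ ($d{\left(v,C \right)} = 3 - \left(37 v - 4 C\right) = 3 - \left(- 4 C + 37 v\right) = 3 + \left(- 37 v + 4 C\right) = 3 - 37 v + 4 C$)
$- \frac{1836289}{x{\left(d{\left(-8,-37 \right)} \right)}} = - \frac{1836289}{-99} = \left(-1836289\right) \left(- \frac{1}{99}\right) = \frac{1836289}{99}$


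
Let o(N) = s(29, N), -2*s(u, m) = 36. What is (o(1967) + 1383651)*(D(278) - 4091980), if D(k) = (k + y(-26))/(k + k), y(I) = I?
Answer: -786989913135381/139 ≈ -5.6618e+12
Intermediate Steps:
s(u, m) = -18 (s(u, m) = -1/2*36 = -18)
o(N) = -18
D(k) = (-26 + k)/(2*k) (D(k) = (k - 26)/(k + k) = (-26 + k)/((2*k)) = (-26 + k)*(1/(2*k)) = (-26 + k)/(2*k))
(o(1967) + 1383651)*(D(278) - 4091980) = (-18 + 1383651)*((1/2)*(-26 + 278)/278 - 4091980) = 1383633*((1/2)*(1/278)*252 - 4091980) = 1383633*(63/139 - 4091980) = 1383633*(-568785157/139) = -786989913135381/139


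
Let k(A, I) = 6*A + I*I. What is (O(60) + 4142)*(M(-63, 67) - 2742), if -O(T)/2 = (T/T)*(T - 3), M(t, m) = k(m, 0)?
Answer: -9425520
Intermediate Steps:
k(A, I) = I**2 + 6*A (k(A, I) = 6*A + I**2 = I**2 + 6*A)
M(t, m) = 6*m (M(t, m) = 0**2 + 6*m = 0 + 6*m = 6*m)
O(T) = 6 - 2*T (O(T) = -2*T/T*(T - 3) = -2*(-3 + T) = 6 - 2*T)
(O(60) + 4142)*(M(-63, 67) - 2742) = ((6 - 2*60) + 4142)*(6*67 - 2742) = ((6 - 120) + 4142)*(402 - 2742) = (-114 + 4142)*(-2340) = 4028*(-2340) = -9425520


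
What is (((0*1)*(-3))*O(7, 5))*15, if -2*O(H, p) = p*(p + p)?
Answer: 0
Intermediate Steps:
O(H, p) = -p² (O(H, p) = -p*(p + p)/2 = -p*2*p/2 = -p²)
(((0*1)*(-3))*O(7, 5))*15 = (((0*1)*(-3))*(-1*5²))*15 = ((0*(-3))*(-1*25))*15 = (0*(-25))*15 = 0*15 = 0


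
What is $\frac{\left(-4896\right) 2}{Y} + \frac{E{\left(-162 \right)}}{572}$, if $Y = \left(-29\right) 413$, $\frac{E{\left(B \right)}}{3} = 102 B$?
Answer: $- \frac{147030705}{1712711} \approx -85.847$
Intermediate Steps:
$E{\left(B \right)} = 306 B$ ($E{\left(B \right)} = 3 \cdot 102 B = 306 B$)
$Y = -11977$
$\frac{\left(-4896\right) 2}{Y} + \frac{E{\left(-162 \right)}}{572} = \frac{\left(-4896\right) 2}{-11977} + \frac{306 \left(-162\right)}{572} = \left(-9792\right) \left(- \frac{1}{11977}\right) - \frac{12393}{143} = \frac{9792}{11977} - \frac{12393}{143} = - \frac{147030705}{1712711}$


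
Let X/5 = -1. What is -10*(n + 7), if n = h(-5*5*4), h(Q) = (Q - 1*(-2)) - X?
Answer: 860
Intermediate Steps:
X = -5 (X = 5*(-1) = -5)
h(Q) = 7 + Q (h(Q) = (Q - 1*(-2)) - 1*(-5) = (Q + 2) + 5 = (2 + Q) + 5 = 7 + Q)
n = -93 (n = 7 - 5*5*4 = 7 - 25*4 = 7 - 100 = -93)
-10*(n + 7) = -10*(-93 + 7) = -10*(-86) = 860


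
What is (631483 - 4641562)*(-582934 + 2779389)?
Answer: -8807958069945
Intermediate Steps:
(631483 - 4641562)*(-582934 + 2779389) = -4010079*2196455 = -8807958069945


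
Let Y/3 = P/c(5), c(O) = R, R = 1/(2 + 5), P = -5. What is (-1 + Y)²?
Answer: 11236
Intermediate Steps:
R = ⅐ (R = 1/7 = ⅐ ≈ 0.14286)
c(O) = ⅐
Y = -105 (Y = 3*(-5/⅐) = 3*(-5*7) = 3*(-35) = -105)
(-1 + Y)² = (-1 - 105)² = (-106)² = 11236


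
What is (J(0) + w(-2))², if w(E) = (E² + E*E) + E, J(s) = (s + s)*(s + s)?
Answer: 36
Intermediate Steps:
J(s) = 4*s² (J(s) = (2*s)*(2*s) = 4*s²)
w(E) = E + 2*E² (w(E) = (E² + E²) + E = 2*E² + E = E + 2*E²)
(J(0) + w(-2))² = (4*0² - 2*(1 + 2*(-2)))² = (4*0 - 2*(1 - 4))² = (0 - 2*(-3))² = (0 + 6)² = 6² = 36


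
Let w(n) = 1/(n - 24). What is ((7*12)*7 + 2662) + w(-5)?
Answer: 94249/29 ≈ 3250.0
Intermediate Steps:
w(n) = 1/(-24 + n)
((7*12)*7 + 2662) + w(-5) = ((7*12)*7 + 2662) + 1/(-24 - 5) = (84*7 + 2662) + 1/(-29) = (588 + 2662) - 1/29 = 3250 - 1/29 = 94249/29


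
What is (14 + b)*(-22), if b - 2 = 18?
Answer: -748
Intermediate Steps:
b = 20 (b = 2 + 18 = 20)
(14 + b)*(-22) = (14 + 20)*(-22) = 34*(-22) = -748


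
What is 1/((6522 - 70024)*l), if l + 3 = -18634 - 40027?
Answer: 1/3725281328 ≈ 2.6844e-10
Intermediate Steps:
l = -58664 (l = -3 + (-18634 - 40027) = -3 - 58661 = -58664)
1/((6522 - 70024)*l) = 1/((6522 - 70024)*(-58664)) = -1/58664/(-63502) = -1/63502*(-1/58664) = 1/3725281328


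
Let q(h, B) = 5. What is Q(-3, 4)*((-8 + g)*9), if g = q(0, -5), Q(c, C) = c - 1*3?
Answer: 162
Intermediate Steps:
Q(c, C) = -3 + c (Q(c, C) = c - 3 = -3 + c)
g = 5
Q(-3, 4)*((-8 + g)*9) = (-3 - 3)*((-8 + 5)*9) = -(-18)*9 = -6*(-27) = 162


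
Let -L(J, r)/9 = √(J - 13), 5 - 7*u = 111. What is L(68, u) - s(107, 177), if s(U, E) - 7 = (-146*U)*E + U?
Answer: 2764980 - 9*√55 ≈ 2.7649e+6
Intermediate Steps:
u = -106/7 (u = 5/7 - ⅐*111 = 5/7 - 111/7 = -106/7 ≈ -15.143)
L(J, r) = -9*√(-13 + J) (L(J, r) = -9*√(J - 13) = -9*√(-13 + J))
s(U, E) = 7 + U - 146*E*U (s(U, E) = 7 + ((-146*U)*E + U) = 7 + (-146*E*U + U) = 7 + (U - 146*E*U) = 7 + U - 146*E*U)
L(68, u) - s(107, 177) = -9*√(-13 + 68) - (7 + 107 - 146*177*107) = -9*√55 - (7 + 107 - 2765094) = -9*√55 - 1*(-2764980) = -9*√55 + 2764980 = 2764980 - 9*√55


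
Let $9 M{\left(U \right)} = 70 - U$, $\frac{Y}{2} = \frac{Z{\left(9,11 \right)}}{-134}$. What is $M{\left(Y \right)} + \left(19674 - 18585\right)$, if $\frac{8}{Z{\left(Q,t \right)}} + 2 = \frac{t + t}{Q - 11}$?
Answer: $\frac{8597633}{7839} \approx 1096.8$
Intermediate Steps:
$Z{\left(Q,t \right)} = \frac{8}{-2 + \frac{2 t}{-11 + Q}}$ ($Z{\left(Q,t \right)} = \frac{8}{-2 + \frac{t + t}{Q - 11}} = \frac{8}{-2 + \frac{2 t}{-11 + Q}}$)
$Y = \frac{8}{871}$ ($Y = 2 \frac{4 \frac{1}{11 + 11 - 9} \left(-11 + 9\right)}{-134} = 2 \cdot 4 \frac{1}{11 + 11 - 9} \left(-2\right) \left(- \frac{1}{134}\right) = 2 \cdot 4 \cdot \frac{1}{13} \left(-2\right) \left(- \frac{1}{134}\right) = 2 \left(\left(- \frac{8}{13}\right) \left(- \frac{1}{134}\right)\right) = 2 \cdot \frac{4}{871} = \frac{8}{871} \approx 0.0091848$)
$M{\left(U \right)} = \frac{70}{9} - \frac{U}{9}$ ($M{\left(U \right)} = \frac{70 - U}{9} = \frac{70}{9} - \frac{U}{9}$)
$M{\left(Y \right)} + \left(19674 - 18585\right) = \left(\frac{70}{9} - \frac{8}{7839}\right) + \left(19674 - 18585\right) = \frac{60962}{7839} + 1089 = \frac{8597633}{7839}$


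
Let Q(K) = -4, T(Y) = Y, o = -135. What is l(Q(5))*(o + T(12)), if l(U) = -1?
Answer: 123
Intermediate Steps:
l(Q(5))*(o + T(12)) = -(-135 + 12) = -1*(-123) = 123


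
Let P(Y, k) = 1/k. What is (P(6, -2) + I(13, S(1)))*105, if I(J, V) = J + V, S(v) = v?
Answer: 2835/2 ≈ 1417.5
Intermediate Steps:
(P(6, -2) + I(13, S(1)))*105 = (1/(-2) + (13 + 1))*105 = (-½ + 14)*105 = (27/2)*105 = 2835/2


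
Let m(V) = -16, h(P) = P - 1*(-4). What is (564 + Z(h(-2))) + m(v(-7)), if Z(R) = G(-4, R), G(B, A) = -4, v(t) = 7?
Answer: 544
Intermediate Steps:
h(P) = 4 + P (h(P) = P + 4 = 4 + P)
Z(R) = -4
(564 + Z(h(-2))) + m(v(-7)) = (564 - 4) - 16 = 560 - 16 = 544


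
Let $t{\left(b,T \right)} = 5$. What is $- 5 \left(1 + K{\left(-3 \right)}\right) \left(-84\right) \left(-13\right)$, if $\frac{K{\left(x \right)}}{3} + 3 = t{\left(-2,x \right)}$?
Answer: $-38220$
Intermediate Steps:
$K{\left(x \right)} = 6$ ($K{\left(x \right)} = -9 + 3 \cdot 5 = -9 + 15 = 6$)
$- 5 \left(1 + K{\left(-3 \right)}\right) \left(-84\right) \left(-13\right) = - 5 \left(1 + 6\right) \left(-84\right) \left(-13\right) = \left(-5\right) 7 \left(-84\right) \left(-13\right) = \left(-35\right) \left(-84\right) \left(-13\right) = 2940 \left(-13\right) = -38220$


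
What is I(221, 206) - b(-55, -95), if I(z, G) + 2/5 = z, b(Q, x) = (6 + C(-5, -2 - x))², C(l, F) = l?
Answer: 1098/5 ≈ 219.60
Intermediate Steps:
b(Q, x) = 1 (b(Q, x) = (6 - 5)² = 1² = 1)
I(z, G) = -⅖ + z
I(221, 206) - b(-55, -95) = (-⅖ + 221) - 1*1 = 1103/5 - 1 = 1098/5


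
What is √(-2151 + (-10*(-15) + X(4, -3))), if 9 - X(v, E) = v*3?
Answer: 2*I*√501 ≈ 44.766*I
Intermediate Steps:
X(v, E) = 9 - 3*v (X(v, E) = 9 - v*3 = 9 - 3*v)
√(-2151 + (-10*(-15) + X(4, -3))) = √(-2151 + (-10*(-15) + (9 - 3*4))) = √(-2151 + (150 + (9 - 12))) = √(-2151 + (150 - 3)) = √(-2151 + 147) = √(-2004) = 2*I*√501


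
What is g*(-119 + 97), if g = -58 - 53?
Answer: 2442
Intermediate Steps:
g = -111
g*(-119 + 97) = -111*(-119 + 97) = -111*(-22) = 2442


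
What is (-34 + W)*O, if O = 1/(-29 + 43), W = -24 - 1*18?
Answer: -38/7 ≈ -5.4286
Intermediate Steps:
W = -42 (W = -24 - 18 = -42)
O = 1/14 ≈ 0.071429
(-34 + W)*O = (-34 - 42)*(1/14) = -76*1/14 = -38/7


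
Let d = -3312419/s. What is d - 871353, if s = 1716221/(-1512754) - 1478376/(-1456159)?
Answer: 150377687427080257/5588754205 ≈ 2.6907e+7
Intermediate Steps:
s = -262671447635/2202810351886 (s = 1716221*(-1/1512754) - 1478376*(-1/1456159) = -1716221/1512754 + 1478376/1456159 = -262671447635/2202810351886 ≈ -0.11924)
d = 155247465169869622/5588754205 (d = -3312419/(-262671447635/2202810351886) = -3312419*(-2202810351886/262671447635) = 155247465169869622/5588754205 ≈ 2.7779e+7)
d - 871353 = 155247465169869622/5588754205 - 871353 = 150377687427080257/5588754205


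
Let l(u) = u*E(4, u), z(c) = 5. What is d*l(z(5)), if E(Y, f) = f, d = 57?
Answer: 1425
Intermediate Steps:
l(u) = u² (l(u) = u*u = u²)
d*l(z(5)) = 57*5² = 57*25 = 1425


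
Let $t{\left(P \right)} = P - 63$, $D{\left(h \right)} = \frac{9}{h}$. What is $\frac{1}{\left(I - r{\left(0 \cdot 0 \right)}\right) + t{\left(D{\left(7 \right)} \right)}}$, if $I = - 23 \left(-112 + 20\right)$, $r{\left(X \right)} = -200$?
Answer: $\frac{7}{15780} \approx 0.0004436$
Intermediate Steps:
$I = 2116$ ($I = \left(-23\right) \left(-92\right) = 2116$)
$t{\left(P \right)} = -63 + P$
$\frac{1}{\left(I - r{\left(0 \cdot 0 \right)}\right) + t{\left(D{\left(7 \right)} \right)}} = \frac{1}{\left(2116 - -200\right) - \left(63 - \frac{9}{7}\right)} = \frac{1}{\left(2116 + 200\right) + \left(-63 + 9 \cdot \frac{1}{7}\right)} = \frac{1}{2316 + \left(-63 + \frac{9}{7}\right)} = \frac{1}{2316 - \frac{432}{7}} = \frac{1}{\frac{15780}{7}} = \frac{7}{15780}$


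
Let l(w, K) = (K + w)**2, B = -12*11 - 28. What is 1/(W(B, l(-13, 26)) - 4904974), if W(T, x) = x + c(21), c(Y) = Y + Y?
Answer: -1/4904763 ≈ -2.0388e-7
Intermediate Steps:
c(Y) = 2*Y
B = -160 (B = -132 - 28 = -160)
W(T, x) = 42 + x (W(T, x) = x + 2*21 = x + 42 = 42 + x)
1/(W(B, l(-13, 26)) - 4904974) = 1/((42 + (26 - 13)**2) - 4904974) = 1/((42 + 13**2) - 4904974) = 1/((42 + 169) - 4904974) = 1/(211 - 4904974) = 1/(-4904763) = -1/4904763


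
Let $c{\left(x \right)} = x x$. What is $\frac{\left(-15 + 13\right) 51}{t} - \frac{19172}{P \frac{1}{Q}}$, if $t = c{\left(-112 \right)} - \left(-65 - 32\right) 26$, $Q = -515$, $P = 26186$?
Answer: $\frac{12396057109}{32876523} \approx 377.05$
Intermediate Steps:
$c{\left(x \right)} = x^{2}$
$t = 15066$ ($t = \left(-112\right)^{2} - \left(-65 - 32\right) 26 = 12544 - \left(-97\right) 26 = 12544 - -2522 = 12544 + 2522 = 15066$)
$\frac{\left(-15 + 13\right) 51}{t} - \frac{19172}{P \frac{1}{Q}} = \frac{\left(-15 + 13\right) 51}{15066} - \frac{19172}{26186 \frac{1}{-515}} = \left(-2\right) 51 \cdot \frac{1}{15066} - \frac{19172}{26186 \left(- \frac{1}{515}\right)} = \left(-102\right) \frac{1}{15066} - \frac{19172}{- \frac{26186}{515}} = - \frac{17}{2511} - - \frac{4936790}{13093} = - \frac{17}{2511} + \frac{4936790}{13093} = \frac{12396057109}{32876523}$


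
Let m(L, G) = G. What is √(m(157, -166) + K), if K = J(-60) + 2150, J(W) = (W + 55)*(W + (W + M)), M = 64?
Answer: 2*√566 ≈ 47.581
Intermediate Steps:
J(W) = (55 + W)*(64 + 2*W) (J(W) = (W + 55)*(W + (W + 64)) = (55 + W)*(W + (64 + W)) = (55 + W)*(64 + 2*W))
K = 2430 (K = (3520 + 2*(-60)² + 174*(-60)) + 2150 = (3520 + 2*3600 - 10440) + 2150 = (3520 + 7200 - 10440) + 2150 = 280 + 2150 = 2430)
√(m(157, -166) + K) = √(-166 + 2430) = √2264 = 2*√566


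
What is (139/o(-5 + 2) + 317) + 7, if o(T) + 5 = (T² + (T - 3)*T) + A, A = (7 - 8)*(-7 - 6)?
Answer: 11479/35 ≈ 327.97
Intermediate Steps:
A = 13 (A = -1*(-13) = 13)
o(T) = 8 + T² + T*(-3 + T) (o(T) = -5 + ((T² + (T - 3)*T) + 13) = -5 + ((T² + (-3 + T)*T) + 13) = -5 + ((T² + T*(-3 + T)) + 13) = -5 + (13 + T² + T*(-3 + T)) = 8 + T² + T*(-3 + T))
(139/o(-5 + 2) + 317) + 7 = (139/(8 - 3*(-5 + 2) + 2*(-5 + 2)²) + 317) + 7 = (139/(8 - 3*(-3) + 2*(-3)²) + 317) + 7 = (139/(8 + 9 + 2*9) + 317) + 7 = (139/(8 + 9 + 18) + 317) + 7 = (139/35 + 317) + 7 = 11234/35 + 7 = 11479/35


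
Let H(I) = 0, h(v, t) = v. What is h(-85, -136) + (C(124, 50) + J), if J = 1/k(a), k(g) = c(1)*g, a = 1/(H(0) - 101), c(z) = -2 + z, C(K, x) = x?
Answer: 66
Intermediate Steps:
a = -1/101 (a = 1/(0 - 101) = 1/(-101) = -1/101 ≈ -0.0099010)
k(g) = -g (k(g) = (-2 + 1)*g = -g)
J = 101 (J = 1/(-1*(-1/101)) = 1/(1/101) = 101)
h(-85, -136) + (C(124, 50) + J) = -85 + (50 + 101) = -85 + 151 = 66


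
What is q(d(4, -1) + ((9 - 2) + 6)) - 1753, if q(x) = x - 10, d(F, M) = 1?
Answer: -1749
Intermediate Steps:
q(x) = -10 + x
q(d(4, -1) + ((9 - 2) + 6)) - 1753 = (-10 + (1 + ((9 - 2) + 6))) - 1753 = (-10 + (1 + (7 + 6))) - 1753 = (-10 + (1 + 13)) - 1753 = (-10 + 14) - 1753 = 4 - 1753 = -1749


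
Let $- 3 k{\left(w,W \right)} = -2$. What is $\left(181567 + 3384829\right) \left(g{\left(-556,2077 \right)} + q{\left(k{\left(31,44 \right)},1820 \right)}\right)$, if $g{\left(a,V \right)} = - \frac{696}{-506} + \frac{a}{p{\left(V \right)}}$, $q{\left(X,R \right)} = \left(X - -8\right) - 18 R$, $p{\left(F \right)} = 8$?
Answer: $- \frac{88838812018526}{759} \approx -1.1705 \cdot 10^{11}$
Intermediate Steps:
$k{\left(w,W \right)} = \frac{2}{3}$ ($k{\left(w,W \right)} = \left(- \frac{1}{3}\right) \left(-2\right) = \frac{2}{3}$)
$q{\left(X,R \right)} = 8 + X - 18 R$ ($q{\left(X,R \right)} = \left(X + 8\right) - 18 R = \left(8 + X\right) - 18 R = 8 + X - 18 R$)
$g{\left(a,V \right)} = \frac{348}{253} + \frac{a}{8}$ ($g{\left(a,V \right)} = - \frac{696}{-506} + \frac{a}{8} = \left(-696\right) \left(- \frac{1}{506}\right) + a \frac{1}{8} = \frac{348}{253} + \frac{a}{8}$)
$\left(181567 + 3384829\right) \left(g{\left(-556,2077 \right)} + q{\left(k{\left(31,44 \right)},1820 \right)}\right) = \left(181567 + 3384829\right) \left(\left(\frac{348}{253} + \frac{1}{8} \left(-556\right)\right) + \left(8 + \frac{2}{3} - 32760\right)\right) = 3566396 \left(\left(\frac{348}{253} - \frac{139}{2}\right) + \left(8 + \frac{2}{3} - 32760\right)\right) = 3566396 \left(- \frac{34471}{506} - \frac{98254}{3}\right) = 3566396 \left(- \frac{49819937}{1518}\right) = - \frac{88838812018526}{759}$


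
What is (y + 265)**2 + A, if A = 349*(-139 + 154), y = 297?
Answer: 321079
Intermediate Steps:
A = 5235 (A = 349*15 = 5235)
(y + 265)**2 + A = (297 + 265)**2 + 5235 = 562**2 + 5235 = 315844 + 5235 = 321079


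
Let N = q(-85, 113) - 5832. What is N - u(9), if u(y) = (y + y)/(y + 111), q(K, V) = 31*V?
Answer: -46583/20 ≈ -2329.1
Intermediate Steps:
u(y) = 2*y/(111 + y) (u(y) = (2*y)/(111 + y) = 2*y/(111 + y))
N = -2329 (N = 31*113 - 5832 = 3503 - 5832 = -2329)
N - u(9) = -2329 - 2*9/(111 + 9) = -2329 - 2*9/120 = -2329 - 1*3/20 = -2329 - 3/20 = -46583/20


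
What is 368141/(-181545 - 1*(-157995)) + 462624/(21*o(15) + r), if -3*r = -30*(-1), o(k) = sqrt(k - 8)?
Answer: 107848314833/70343850 + 9715104*sqrt(7)/2987 ≈ 10138.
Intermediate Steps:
o(k) = sqrt(-8 + k)
r = -10 (r = -(-10)*(-1) = -1/3*30 = -10)
368141/(-181545 - 1*(-157995)) + 462624/(21*o(15) + r) = 368141/(-181545 - 1*(-157995)) + 462624/(21*sqrt(-8 + 15) - 10) = 368141/(-181545 + 157995) + 462624/(21*sqrt(7) - 10) = 368141/(-23550) + 462624/(-10 + 21*sqrt(7)) = 368141*(-1/23550) + 462624/(-10 + 21*sqrt(7)) = -368141/23550 + 462624/(-10 + 21*sqrt(7))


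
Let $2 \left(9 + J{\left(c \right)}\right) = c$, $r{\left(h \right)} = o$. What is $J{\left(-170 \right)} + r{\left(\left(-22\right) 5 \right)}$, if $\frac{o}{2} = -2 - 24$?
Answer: $-146$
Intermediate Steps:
$o = -52$ ($o = 2 \left(-2 - 24\right) = 2 \left(-26\right) = -52$)
$r{\left(h \right)} = -52$
$J{\left(c \right)} = -9 + \frac{c}{2}$
$J{\left(-170 \right)} + r{\left(\left(-22\right) 5 \right)} = \left(-9 + \frac{1}{2} \left(-170\right)\right) - 52 = \left(-9 - 85\right) - 52 = -94 - 52 = -146$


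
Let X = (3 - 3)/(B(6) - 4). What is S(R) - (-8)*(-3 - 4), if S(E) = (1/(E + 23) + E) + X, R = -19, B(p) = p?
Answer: -299/4 ≈ -74.750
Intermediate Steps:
X = 0 (X = (3 - 3)/(6 - 4) = 0/2 = 0*(½) = 0)
S(E) = E + 1/(23 + E) (S(E) = (1/(E + 23) + E) + 0 = (1/(23 + E) + E) + 0 = (E + 1/(23 + E)) + 0 = E + 1/(23 + E))
S(R) - (-8)*(-3 - 4) = (1 + (-19)² + 23*(-19))/(23 - 19) - (-8)*(-3 - 4) = (1 + 361 - 437)/4 - (-8)*(-7) = (¼)*(-75) - 1*56 = -75/4 - 56 = -299/4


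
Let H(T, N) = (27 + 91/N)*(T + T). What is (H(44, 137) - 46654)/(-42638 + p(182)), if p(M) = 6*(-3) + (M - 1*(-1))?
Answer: 6058078/5818801 ≈ 1.0411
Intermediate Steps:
p(M) = -17 + M (p(M) = -18 + (M + 1) = -18 + (1 + M) = -17 + M)
H(T, N) = 2*T*(27 + 91/N) (H(T, N) = (27 + 91/N)*(2*T) = 2*T*(27 + 91/N))
(H(44, 137) - 46654)/(-42638 + p(182)) = ((54*44 + 182*44/137) - 46654)/(-42638 + (-17 + 182)) = ((2376 + 182*44*(1/137)) - 46654)/(-42638 + 165) = ((2376 + 8008/137) - 46654)/(-42473) = (333520/137 - 46654)*(-1/42473) = -6058078/137*(-1/42473) = 6058078/5818801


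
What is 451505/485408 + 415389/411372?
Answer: 2483138837/1280020896 ≈ 1.9399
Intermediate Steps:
451505/485408 + 415389/411372 = 451505*(1/485408) + 415389*(1/411372) = 451505/485408 + 10651/10548 = 2483138837/1280020896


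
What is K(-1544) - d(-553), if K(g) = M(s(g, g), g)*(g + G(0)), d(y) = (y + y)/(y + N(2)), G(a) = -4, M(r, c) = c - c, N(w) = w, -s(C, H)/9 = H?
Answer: -1106/551 ≈ -2.0073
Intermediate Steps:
s(C, H) = -9*H
M(r, c) = 0
d(y) = 2*y/(2 + y) (d(y) = (y + y)/(y + 2) = (2*y)/(2 + y) = 2*y/(2 + y))
K(g) = 0 (K(g) = 0*(g - 4) = 0*(-4 + g) = 0)
K(-1544) - d(-553) = 0 - 2*(-553)/(2 - 553) = 0 - 2*(-553)/(-551) = 0 - 2*(-553)*(-1)/551 = 0 - 1*1106/551 = 0 - 1106/551 = -1106/551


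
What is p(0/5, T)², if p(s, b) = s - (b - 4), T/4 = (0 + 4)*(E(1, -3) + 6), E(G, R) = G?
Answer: 11664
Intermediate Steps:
T = 112 (T = 4*((0 + 4)*(1 + 6)) = 4*(4*7) = 4*28 = 112)
p(s, b) = 4 + s - b (p(s, b) = s - (-4 + b) = s + (4 - b) = 4 + s - b)
p(0/5, T)² = (4 + 0/5 - 1*112)² = (4 + 0*(⅕) - 112)² = (4 + 0 - 112)² = (-108)² = 11664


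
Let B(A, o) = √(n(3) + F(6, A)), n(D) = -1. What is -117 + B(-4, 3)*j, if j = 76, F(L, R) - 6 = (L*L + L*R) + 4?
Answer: -117 + 76*√21 ≈ 231.28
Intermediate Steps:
F(L, R) = 10 + L² + L*R (F(L, R) = 6 + ((L*L + L*R) + 4) = 6 + ((L² + L*R) + 4) = 6 + (4 + L² + L*R) = 10 + L² + L*R)
B(A, o) = √(45 + 6*A) (B(A, o) = √(-1 + (10 + 6² + 6*A)) = √(-1 + (10 + 36 + 6*A)) = √(-1 + (46 + 6*A)) = √(45 + 6*A))
-117 + B(-4, 3)*j = -117 + √(45 + 6*(-4))*76 = -117 + √(45 - 24)*76 = -117 + √21*76 = -117 + 76*√21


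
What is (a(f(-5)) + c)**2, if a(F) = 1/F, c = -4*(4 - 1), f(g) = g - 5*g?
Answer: 57121/400 ≈ 142.80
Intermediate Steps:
f(g) = -4*g
c = -12 (c = -4*3 = -12)
(a(f(-5)) + c)**2 = (1/(-4*(-5)) - 12)**2 = (1/20 - 12)**2 = (-239/20)**2 = 57121/400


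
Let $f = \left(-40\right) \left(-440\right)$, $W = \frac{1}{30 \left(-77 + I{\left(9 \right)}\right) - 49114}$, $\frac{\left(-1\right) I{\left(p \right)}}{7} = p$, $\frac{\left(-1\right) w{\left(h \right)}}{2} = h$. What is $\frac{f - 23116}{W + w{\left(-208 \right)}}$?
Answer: $- \frac{294080024}{22178623} \approx -13.26$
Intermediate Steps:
$w{\left(h \right)} = - 2 h$
$I{\left(p \right)} = - 7 p$
$W = - \frac{1}{53314}$ ($W = \frac{1}{30 \left(-77 - 63\right) - 49114} = \frac{1}{30 \left(-140\right) - 49114} = \frac{1}{-4200 - 49114} = \frac{1}{-53314} = - \frac{1}{53314} \approx -1.8757 \cdot 10^{-5}$)
$f = 17600$
$\frac{f - 23116}{W + w{\left(-208 \right)}} = \frac{17600 - 23116}{- \frac{1}{53314} - -416} = - \frac{5516}{- \frac{1}{53314} + 416} = - \frac{5516}{\frac{22178623}{53314}} = \left(-5516\right) \frac{53314}{22178623} = - \frac{294080024}{22178623}$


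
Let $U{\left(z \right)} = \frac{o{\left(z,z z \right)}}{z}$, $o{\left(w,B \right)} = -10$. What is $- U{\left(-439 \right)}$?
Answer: $- \frac{10}{439} \approx -0.022779$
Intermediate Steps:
$U{\left(z \right)} = - \frac{10}{z}$
$- U{\left(-439 \right)} = - \frac{-10}{-439} = - \frac{\left(-10\right) \left(-1\right)}{439} = \left(-1\right) \frac{10}{439} = - \frac{10}{439}$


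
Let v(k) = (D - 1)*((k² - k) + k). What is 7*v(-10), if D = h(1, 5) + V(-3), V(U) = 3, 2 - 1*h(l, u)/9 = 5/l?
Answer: -17500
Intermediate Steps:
h(l, u) = 18 - 45/l
D = -24 (D = (18 - 45/1) + 3 = (18 - 45*1) + 3 = (18 - 45) + 3 = -27 + 3 = -24)
v(k) = -25*k² (v(k) = (-24 - 1)*((k² - k) + k) = -25*k²)
7*v(-10) = 7*(-25*(-10)²) = 7*(-25*100) = 7*(-2500) = -17500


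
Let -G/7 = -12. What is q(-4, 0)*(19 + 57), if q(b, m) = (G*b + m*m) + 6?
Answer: -25080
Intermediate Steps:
G = 84 (G = -7*(-12) = 84)
q(b, m) = 6 + m² + 84*b (q(b, m) = (84*b + m*m) + 6 = (84*b + m²) + 6 = (m² + 84*b) + 6 = 6 + m² + 84*b)
q(-4, 0)*(19 + 57) = (6 + 0² + 84*(-4))*(19 + 57) = (6 + 0 - 336)*76 = -330*76 = -25080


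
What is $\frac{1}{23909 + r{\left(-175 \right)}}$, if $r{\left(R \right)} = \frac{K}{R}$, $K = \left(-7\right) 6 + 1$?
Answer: $\frac{175}{4184116} \approx 4.1825 \cdot 10^{-5}$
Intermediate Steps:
$K = -41$ ($K = -42 + 1 = -41$)
$r{\left(R \right)} = - \frac{41}{R}$
$\frac{1}{23909 + r{\left(-175 \right)}} = \frac{1}{23909 - \frac{41}{-175}} = \frac{1}{23909 - - \frac{41}{175}} = \frac{1}{23909 + \frac{41}{175}} = \frac{1}{\frac{4184116}{175}} = \frac{175}{4184116}$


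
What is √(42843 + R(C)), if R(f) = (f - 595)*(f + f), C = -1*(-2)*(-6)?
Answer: 3*√6379 ≈ 239.61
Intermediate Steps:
C = -12 (C = 2*(-6) = -12)
R(f) = 2*f*(-595 + f) (R(f) = (-595 + f)*(2*f) = 2*f*(-595 + f))
√(42843 + R(C)) = √(42843 + 2*(-12)*(-595 - 12)) = √(42843 + 2*(-12)*(-607)) = √(42843 + 14568) = √57411 = 3*√6379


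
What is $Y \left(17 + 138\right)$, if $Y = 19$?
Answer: $2945$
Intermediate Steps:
$Y \left(17 + 138\right) = 19 \left(17 + 138\right) = 19 \cdot 155 = 2945$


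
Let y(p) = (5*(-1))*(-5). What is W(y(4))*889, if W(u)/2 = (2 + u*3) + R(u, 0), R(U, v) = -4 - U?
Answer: 85344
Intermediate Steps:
y(p) = 25 (y(p) = -5*(-5) = 25)
W(u) = -4 + 4*u (W(u) = 2*((2 + u*3) + (-4 - u)) = 2*((2 + 3*u) + (-4 - u)) = 2*(-2 + 2*u) = -4 + 4*u)
W(y(4))*889 = (-4 + 4*25)*889 = (-4 + 100)*889 = 96*889 = 85344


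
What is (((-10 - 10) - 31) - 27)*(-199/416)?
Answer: 597/16 ≈ 37.313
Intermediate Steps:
(((-10 - 10) - 31) - 27)*(-199/416) = ((-20 - 31) - 27)*(-199*1/416) = (-51 - 27)*(-199/416) = -78*(-199/416) = 597/16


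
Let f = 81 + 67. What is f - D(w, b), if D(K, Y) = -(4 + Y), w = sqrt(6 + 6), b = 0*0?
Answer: 152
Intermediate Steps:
f = 148
b = 0
w = 2*sqrt(3) (w = sqrt(12) = 2*sqrt(3) ≈ 3.4641)
D(K, Y) = -4 - Y
f - D(w, b) = 148 - (-4 - 1*0) = 148 - (-4 + 0) = 148 - 1*(-4) = 148 + 4 = 152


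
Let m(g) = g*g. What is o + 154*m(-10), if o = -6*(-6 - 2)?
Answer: 15448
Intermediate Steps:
m(g) = g²
o = 48 (o = -6*(-8) = 48)
o + 154*m(-10) = 48 + 154*(-10)² = 48 + 154*100 = 48 + 15400 = 15448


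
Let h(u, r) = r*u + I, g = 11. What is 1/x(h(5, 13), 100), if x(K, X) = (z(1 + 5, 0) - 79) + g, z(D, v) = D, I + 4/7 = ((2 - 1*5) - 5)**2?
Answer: -1/62 ≈ -0.016129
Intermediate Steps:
I = 444/7 (I = -4/7 + ((2 - 1*5) - 5)**2 = -4/7 + ((2 - 5) - 5)**2 = -4/7 + (-3 - 5)**2 = -4/7 + (-8)**2 = -4/7 + 64 = 444/7 ≈ 63.429)
h(u, r) = 444/7 + r*u (h(u, r) = r*u + 444/7 = 444/7 + r*u)
x(K, X) = -62 (x(K, X) = ((1 + 5) - 79) + 11 = (6 - 79) + 11 = -73 + 11 = -62)
1/x(h(5, 13), 100) = 1/(-62) = -1/62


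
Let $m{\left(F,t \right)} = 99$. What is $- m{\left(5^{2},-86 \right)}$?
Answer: $-99$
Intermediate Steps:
$- m{\left(5^{2},-86 \right)} = \left(-1\right) 99 = -99$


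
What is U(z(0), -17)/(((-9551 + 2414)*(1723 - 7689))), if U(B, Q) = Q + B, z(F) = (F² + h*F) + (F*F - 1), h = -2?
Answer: -1/2365519 ≈ -4.2274e-7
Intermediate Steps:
z(F) = -1 - 2*F + 2*F² (z(F) = (F² - 2*F) + (F*F - 1) = (F² - 2*F) + (F² - 1) = (F² - 2*F) + (-1 + F²) = -1 - 2*F + 2*F²)
U(B, Q) = B + Q
U(z(0), -17)/(((-9551 + 2414)*(1723 - 7689))) = ((-1 - 2*0 + 2*0²) - 17)/(((-9551 + 2414)*(1723 - 7689))) = ((-1 + 0 + 2*0) - 17)/((-7137*(-5966))) = ((-1 + 0 + 0) - 17)/42579342 = (-1 - 17)*(1/42579342) = -18*1/42579342 = -1/2365519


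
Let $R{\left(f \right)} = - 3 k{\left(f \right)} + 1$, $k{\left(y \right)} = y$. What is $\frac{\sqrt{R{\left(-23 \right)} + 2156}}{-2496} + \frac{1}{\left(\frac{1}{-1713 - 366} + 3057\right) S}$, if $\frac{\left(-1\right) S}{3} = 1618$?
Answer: $- \frac{693}{10283202236} - \frac{\sqrt{2226}}{2496} \approx -0.018903$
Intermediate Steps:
$S = -4854$ ($S = \left(-3\right) 1618 = -4854$)
$R{\left(f \right)} = 1 - 3 f$ ($R{\left(f \right)} = - 3 f + 1 = 1 - 3 f$)
$\frac{\sqrt{R{\left(-23 \right)} + 2156}}{-2496} + \frac{1}{\left(\frac{1}{-1713 - 366} + 3057\right) S} = \frac{\sqrt{\left(1 - -69\right) + 2156}}{-2496} + \frac{1}{\left(\frac{1}{-1713 - 366} + 3057\right) \left(-4854\right)} = \sqrt{\left(1 + 69\right) + 2156} \left(- \frac{1}{2496}\right) + \frac{1}{\frac{1}{-2079} + 3057} \left(- \frac{1}{4854}\right) = \sqrt{70 + 2156} \left(- \frac{1}{2496}\right) + \frac{1}{- \frac{1}{2079} + 3057} \left(- \frac{1}{4854}\right) = \sqrt{2226} \left(- \frac{1}{2496}\right) + \frac{1}{\frac{6355502}{2079}} \left(- \frac{1}{4854}\right) = - \frac{\sqrt{2226}}{2496} + \frac{2079}{6355502} \left(- \frac{1}{4854}\right) = - \frac{\sqrt{2226}}{2496} - \frac{693}{10283202236} = - \frac{693}{10283202236} - \frac{\sqrt{2226}}{2496}$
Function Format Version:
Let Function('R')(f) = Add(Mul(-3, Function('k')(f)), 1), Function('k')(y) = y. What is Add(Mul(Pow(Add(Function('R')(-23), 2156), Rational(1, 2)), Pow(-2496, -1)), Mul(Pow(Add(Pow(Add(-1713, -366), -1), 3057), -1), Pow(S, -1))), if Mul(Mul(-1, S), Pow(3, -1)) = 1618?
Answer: Add(Rational(-693, 10283202236), Mul(Rational(-1, 2496), Pow(2226, Rational(1, 2)))) ≈ -0.018903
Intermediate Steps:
S = -4854 (S = Mul(-3, 1618) = -4854)
Function('R')(f) = Add(1, Mul(-3, f)) (Function('R')(f) = Add(Mul(-3, f), 1) = Add(1, Mul(-3, f)))
Add(Mul(Pow(Add(Function('R')(-23), 2156), Rational(1, 2)), Pow(-2496, -1)), Mul(Pow(Add(Pow(Add(-1713, -366), -1), 3057), -1), Pow(S, -1))) = Add(Mul(Pow(Add(Add(1, Mul(-3, -23)), 2156), Rational(1, 2)), Pow(-2496, -1)), Mul(Pow(Add(Pow(Add(-1713, -366), -1), 3057), -1), Pow(-4854, -1))) = Add(Mul(Pow(Add(Add(1, 69), 2156), Rational(1, 2)), Rational(-1, 2496)), Mul(Pow(Add(Pow(-2079, -1), 3057), -1), Rational(-1, 4854))) = Add(Mul(Pow(Add(70, 2156), Rational(1, 2)), Rational(-1, 2496)), Mul(Pow(Add(Rational(-1, 2079), 3057), -1), Rational(-1, 4854))) = Add(Mul(Pow(2226, Rational(1, 2)), Rational(-1, 2496)), Mul(Pow(Rational(6355502, 2079), -1), Rational(-1, 4854))) = Add(Mul(Rational(-1, 2496), Pow(2226, Rational(1, 2))), Mul(Rational(2079, 6355502), Rational(-1, 4854))) = Add(Mul(Rational(-1, 2496), Pow(2226, Rational(1, 2))), Rational(-693, 10283202236)) = Add(Rational(-693, 10283202236), Mul(Rational(-1, 2496), Pow(2226, Rational(1, 2))))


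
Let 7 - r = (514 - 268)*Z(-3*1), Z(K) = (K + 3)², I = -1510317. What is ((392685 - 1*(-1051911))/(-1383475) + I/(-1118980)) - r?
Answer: -2072710841801/309616171100 ≈ -6.6945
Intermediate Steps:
Z(K) = (3 + K)²
r = 7 (r = 7 - (514 - 268)*(3 - 3*1)² = 7 - 246*(3 - 3)² = 7 - 246*0² = 7 - 246*0 = 7 - 1*0 = 7 + 0 = 7)
((392685 - 1*(-1051911))/(-1383475) + I/(-1118980)) - r = ((392685 - 1*(-1051911))/(-1383475) - 1510317/(-1118980)) - 1*7 = ((392685 + 1051911)*(-1/1383475) - 1510317*(-1/1118980)) - 7 = (1444596*(-1/1383475) + 1510317/1118980) - 7 = (-1444596/1383475 + 1510317/1118980) - 7 = 94602355899/309616171100 - 7 = -2072710841801/309616171100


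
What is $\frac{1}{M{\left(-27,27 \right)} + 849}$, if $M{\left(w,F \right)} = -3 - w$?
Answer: $\frac{1}{873} \approx 0.0011455$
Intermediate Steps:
$\frac{1}{M{\left(-27,27 \right)} + 849} = \frac{1}{\left(-3 - -27\right) + 849} = \frac{1}{\left(-3 + 27\right) + 849} = \frac{1}{24 + 849} = \frac{1}{873}$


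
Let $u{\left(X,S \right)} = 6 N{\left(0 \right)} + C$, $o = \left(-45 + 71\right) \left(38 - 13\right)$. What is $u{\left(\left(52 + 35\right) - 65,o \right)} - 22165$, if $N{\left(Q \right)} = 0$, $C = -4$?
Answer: $-22169$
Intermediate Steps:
$o = 650$ ($o = 26 \cdot 25 = 650$)
$u{\left(X,S \right)} = -4$ ($u{\left(X,S \right)} = 6 \cdot 0 - 4 = 0 - 4 = -4$)
$u{\left(\left(52 + 35\right) - 65,o \right)} - 22165 = -4 - 22165 = -22169$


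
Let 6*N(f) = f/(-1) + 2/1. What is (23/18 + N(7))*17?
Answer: 68/9 ≈ 7.5556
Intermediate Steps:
N(f) = ⅓ - f/6 (N(f) = (f/(-1) + 2/1)/6 = (f*(-1) + 2*1)/6 = (-f + 2)/6 = (2 - f)/6 = ⅓ - f/6)
(23/18 + N(7))*17 = (23/18 + (⅓ - ⅙*7))*17 = (23*(1/18) + (⅓ - 7/6))*17 = (23/18 - ⅚)*17 = (4/9)*17 = 68/9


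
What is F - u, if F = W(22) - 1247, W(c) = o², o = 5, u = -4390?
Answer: 3168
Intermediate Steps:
W(c) = 25 (W(c) = 5² = 25)
F = -1222 (F = 25 - 1247 = -1222)
F - u = -1222 - 1*(-4390) = -1222 + 4390 = 3168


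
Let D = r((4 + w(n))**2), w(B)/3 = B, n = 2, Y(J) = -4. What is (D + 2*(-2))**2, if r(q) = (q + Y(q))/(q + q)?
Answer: 7744/625 ≈ 12.390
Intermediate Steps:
w(B) = 3*B
r(q) = (-4 + q)/(2*q) (r(q) = (q - 4)/(q + q) = (-4 + q)/((2*q)) = (-4 + q)*(1/(2*q)) = (-4 + q)/(2*q))
D = 12/25 (D = (-4 + (4 + 3*2)**2)/(2*((4 + 3*2)**2)) = (-4 + (4 + 6)**2)/(2*((4 + 6)**2)) = (-4 + 10**2)/(2*(10**2)) = (1/2)*(-4 + 100)/100 = (1/2)*(1/100)*96 = 12/25 ≈ 0.48000)
(D + 2*(-2))**2 = (12/25 + 2*(-2))**2 = (12/25 - 4)**2 = (-88/25)**2 = 7744/625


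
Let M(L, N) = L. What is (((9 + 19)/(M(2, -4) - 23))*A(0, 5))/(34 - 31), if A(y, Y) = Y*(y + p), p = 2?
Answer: -40/9 ≈ -4.4444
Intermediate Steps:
A(y, Y) = Y*(2 + y) (A(y, Y) = Y*(y + 2) = Y*(2 + y))
(((9 + 19)/(M(2, -4) - 23))*A(0, 5))/(34 - 31) = (((9 + 19)/(2 - 23))*(5*(2 + 0)))/(34 - 31) = ((28/(-21))*(5*2))/3 = ((28*(-1/21))*10)*(⅓) = -4/3*10*(⅓) = -40/3*⅓ = -40/9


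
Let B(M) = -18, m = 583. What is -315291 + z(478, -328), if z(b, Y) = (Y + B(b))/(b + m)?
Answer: -334524097/1061 ≈ -3.1529e+5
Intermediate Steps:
z(b, Y) = (-18 + Y)/(583 + b) (z(b, Y) = (Y - 18)/(b + 583) = (-18 + Y)/(583 + b))
-315291 + z(478, -328) = -315291 + (-18 - 328)/(583 + 478) = -315291 - 346/1061 = -334524097/1061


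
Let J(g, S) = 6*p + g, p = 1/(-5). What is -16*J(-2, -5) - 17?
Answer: 171/5 ≈ 34.200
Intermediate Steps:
p = -⅕ ≈ -0.20000
J(g, S) = -6/5 + g (J(g, S) = 6*(-⅕) + g = -6/5 + g)
-16*J(-2, -5) - 17 = -16*(-6/5 - 2) - 17 = -16*(-16/5) - 17 = 256/5 - 17 = 171/5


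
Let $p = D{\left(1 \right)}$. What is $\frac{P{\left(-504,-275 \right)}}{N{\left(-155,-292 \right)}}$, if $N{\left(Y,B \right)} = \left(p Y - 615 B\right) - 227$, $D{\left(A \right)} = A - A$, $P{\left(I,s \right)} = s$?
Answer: $- \frac{275}{179353} \approx -0.0015333$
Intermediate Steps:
$D{\left(A \right)} = 0$
$p = 0$
$N{\left(Y,B \right)} = -227 - 615 B$ ($N{\left(Y,B \right)} = \left(0 Y - 615 B\right) - 227 = \left(0 - 615 B\right) - 227 = - 615 B - 227 = -227 - 615 B$)
$\frac{P{\left(-504,-275 \right)}}{N{\left(-155,-292 \right)}} = - \frac{275}{-227 - -179580} = - \frac{275}{-227 + 179580} = - \frac{275}{179353}$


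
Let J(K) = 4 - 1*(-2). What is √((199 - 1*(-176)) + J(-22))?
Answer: √381 ≈ 19.519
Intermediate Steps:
J(K) = 6 (J(K) = 4 + 2 = 6)
√((199 - 1*(-176)) + J(-22)) = √((199 - 1*(-176)) + 6) = √((199 + 176) + 6) = √(375 + 6) = √381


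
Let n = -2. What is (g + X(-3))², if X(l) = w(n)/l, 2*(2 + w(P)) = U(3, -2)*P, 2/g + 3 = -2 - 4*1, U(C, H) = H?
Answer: 4/81 ≈ 0.049383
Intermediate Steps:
g = -2/9 (g = 2/(-3 + (-2 - 4*1)) = 2/(-3 + (-2 - 4)) = 2/(-3 - 6) = 2/(-9) = 2*(-⅑) = -2/9 ≈ -0.22222)
w(P) = -2 - P (w(P) = -2 + (-2*P)/2 = -2 - P)
X(l) = 0 (X(l) = (-2 - 1*(-2))/l = (-2 + 2)/l = 0/l = 0)
(g + X(-3))² = (-2/9 + 0)² = (-2/9)² = 4/81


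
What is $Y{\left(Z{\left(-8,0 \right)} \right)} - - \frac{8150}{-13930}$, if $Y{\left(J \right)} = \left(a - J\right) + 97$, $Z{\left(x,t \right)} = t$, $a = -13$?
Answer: $\frac{116197}{1393} \approx 83.415$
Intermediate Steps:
$Y{\left(J \right)} = 84 - J$ ($Y{\left(J \right)} = \left(-13 - J\right) + 97 = 84 - J$)
$Y{\left(Z{\left(-8,0 \right)} \right)} - - \frac{8150}{-13930} = \left(84 - 0\right) - - \frac{8150}{-13930} = \left(84 + 0\right) - \left(-8150\right) \left(- \frac{1}{13930}\right) = 84 - \frac{815}{1393} = \frac{116197}{1393}$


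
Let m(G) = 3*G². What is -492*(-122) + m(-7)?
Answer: 60171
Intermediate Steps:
-492*(-122) + m(-7) = -492*(-122) + 3*(-7)² = 60024 + 3*49 = 60024 + 147 = 60171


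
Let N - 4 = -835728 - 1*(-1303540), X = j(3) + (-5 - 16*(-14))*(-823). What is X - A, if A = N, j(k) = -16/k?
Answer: -1944175/3 ≈ -6.4806e+5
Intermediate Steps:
X = -540727/3 (X = -16/3 + (-5 - 16*(-14))*(-823) = -16*⅓ + (-5 + 224)*(-823) = -16/3 + 219*(-823) = -16/3 - 180237 = -540727/3 ≈ -1.8024e+5)
N = 467816 (N = 4 + (-835728 - 1*(-1303540)) = 4 + (-835728 + 1303540) = 4 + 467812 = 467816)
A = 467816
X - A = -540727/3 - 1*467816 = -540727/3 - 467816 = -1944175/3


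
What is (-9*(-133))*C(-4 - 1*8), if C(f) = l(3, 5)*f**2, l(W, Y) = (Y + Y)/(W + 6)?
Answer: 191520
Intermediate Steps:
l(W, Y) = 2*Y/(6 + W) (l(W, Y) = (2*Y)/(6 + W) = 2*Y/(6 + W))
C(f) = 10*f**2/9 (C(f) = (2*5/(6 + 3))*f**2 = (2*5/9)*f**2 = (2*5*(1/9))*f**2 = 10*f**2/9)
(-9*(-133))*C(-4 - 1*8) = (-9*(-133))*(10*(-4 - 1*8)**2/9) = 1197*(10*(-4 - 8)**2/9) = 1197*((10/9)*(-12)**2) = 1197*((10/9)*144) = 1197*160 = 191520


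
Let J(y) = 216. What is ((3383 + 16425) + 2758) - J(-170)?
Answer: 22350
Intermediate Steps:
((3383 + 16425) + 2758) - J(-170) = ((3383 + 16425) + 2758) - 1*216 = (19808 + 2758) - 216 = 22566 - 216 = 22350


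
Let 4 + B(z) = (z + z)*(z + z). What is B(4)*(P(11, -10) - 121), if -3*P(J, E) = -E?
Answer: -7460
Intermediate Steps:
P(J, E) = E/3 (P(J, E) = -(-1)*E/3 = E/3)
B(z) = -4 + 4*z² (B(z) = -4 + (z + z)*(z + z) = -4 + (2*z)*(2*z) = -4 + 4*z²)
B(4)*(P(11, -10) - 121) = (-4 + 4*4²)*((⅓)*(-10) - 121) = (-4 + 4*16)*(-10/3 - 121) = (-4 + 64)*(-373/3) = 60*(-373/3) = -7460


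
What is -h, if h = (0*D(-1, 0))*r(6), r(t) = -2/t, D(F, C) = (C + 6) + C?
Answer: 0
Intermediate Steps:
D(F, C) = 6 + 2*C (D(F, C) = (6 + C) + C = 6 + 2*C)
h = 0 (h = (0*(6 + 2*0))*(-2/6) = (0*(6 + 0))*(-2*⅙) = (0*6)*(-⅓) = 0*(-⅓) = 0)
-h = -1*0 = 0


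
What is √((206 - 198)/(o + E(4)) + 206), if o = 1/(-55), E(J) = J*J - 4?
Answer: √89751846/659 ≈ 14.376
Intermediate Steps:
E(J) = -4 + J² (E(J) = J² - 4 = -4 + J²)
o = -1/55 ≈ -0.018182
√((206 - 198)/(o + E(4)) + 206) = √((206 - 198)/(-1/55 + (-4 + 4²)) + 206) = √(8/(-1/55 + (-4 + 16)) + 206) = √(8/(-1/55 + 12) + 206) = √(8/(659/55) + 206) = √(8*(55/659) + 206) = √(440/659 + 206) = √(136194/659) = √89751846/659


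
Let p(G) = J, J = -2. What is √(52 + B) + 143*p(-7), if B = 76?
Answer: -286 + 8*√2 ≈ -274.69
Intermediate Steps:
p(G) = -2
√(52 + B) + 143*p(-7) = √(52 + 76) + 143*(-2) = √128 - 286 = 8*√2 - 286 = -286 + 8*√2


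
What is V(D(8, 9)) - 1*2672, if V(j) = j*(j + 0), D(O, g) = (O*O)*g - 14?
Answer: 313172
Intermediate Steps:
D(O, g) = -14 + g*O² (D(O, g) = O²*g - 14 = g*O² - 14 = -14 + g*O²)
V(j) = j² (V(j) = j*j = j²)
V(D(8, 9)) - 1*2672 = (-14 + 9*8²)² - 1*2672 = (-14 + 9*64)² - 2672 = (-14 + 576)² - 2672 = 562² - 2672 = 315844 - 2672 = 313172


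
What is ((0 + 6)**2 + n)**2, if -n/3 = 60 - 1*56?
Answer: 576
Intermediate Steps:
n = -12 (n = -3*(60 - 1*56) = -3*(60 - 56) = -3*4 = -12)
((0 + 6)**2 + n)**2 = ((0 + 6)**2 - 12)**2 = (6**2 - 12)**2 = (36 - 12)**2 = 24**2 = 576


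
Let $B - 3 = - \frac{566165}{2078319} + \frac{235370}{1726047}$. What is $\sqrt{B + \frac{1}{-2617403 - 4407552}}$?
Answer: $\frac{\sqrt{22454166768167096743896208193920608355}}{2800050489377050035} \approx 1.6923$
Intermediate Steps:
$B = \frac{3424591789418}{1195758758331}$ ($B = 3 + \left(- \frac{566165}{2078319} + \frac{235370}{1726047}\right) = 3 - \frac{162684485575}{1195758758331} = \frac{3424591789418}{1195758758331} \approx 2.8639$)
$\sqrt{B + \frac{1}{-2617403 - 4407552}} = \sqrt{\frac{3424591789418}{1195758758331} + \frac{1}{-2617403 - 4407552}} = \sqrt{\frac{3424591789418}{1195758758331} + \frac{1}{-7024955}} = \sqrt{\frac{3424591789418}{1195758758331} - \frac{1}{7024955}} = \sqrt{\frac{24057602018272167859}{8400151468131150105}} = \frac{\sqrt{22454166768167096743896208193920608355}}{2800050489377050035}$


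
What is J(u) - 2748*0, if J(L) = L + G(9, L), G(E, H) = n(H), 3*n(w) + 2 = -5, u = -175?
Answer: -532/3 ≈ -177.33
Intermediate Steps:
n(w) = -7/3 (n(w) = -2/3 + (1/3)*(-5) = -2/3 - 5/3 = -7/3)
G(E, H) = -7/3
J(L) = -7/3 + L (J(L) = L - 7/3 = -7/3 + L)
J(u) - 2748*0 = (-7/3 - 175) - 2748*0 = -532/3 + 0 = -532/3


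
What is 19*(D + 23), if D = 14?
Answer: 703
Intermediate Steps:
19*(D + 23) = 19*(14 + 23) = 19*37 = 703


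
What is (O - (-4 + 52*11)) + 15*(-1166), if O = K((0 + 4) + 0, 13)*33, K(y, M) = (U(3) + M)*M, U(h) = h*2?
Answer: -9907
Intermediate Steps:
U(h) = 2*h
K(y, M) = M*(6 + M) (K(y, M) = (2*3 + M)*M = (6 + M)*M = M*(6 + M))
O = 8151 (O = (13*(6 + 13))*33 = (13*19)*33 = 247*33 = 8151)
(O - (-4 + 52*11)) + 15*(-1166) = (8151 - (-4 + 52*11)) + 15*(-1166) = (8151 - (-4 + 572)) - 17490 = (8151 - 1*568) - 17490 = (8151 - 568) - 17490 = 7583 - 17490 = -9907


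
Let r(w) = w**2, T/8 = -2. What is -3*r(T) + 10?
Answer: -758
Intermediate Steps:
T = -16 (T = 8*(-2) = -16)
-3*r(T) + 10 = -3*(-16)**2 + 10 = -3*256 + 10 = -768 + 10 = -758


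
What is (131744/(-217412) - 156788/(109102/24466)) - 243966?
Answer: -827611929306846/2965010503 ≈ -2.7913e+5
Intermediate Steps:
(131744/(-217412) - 156788/(109102/24466)) - 243966 = (131744*(-1/217412) - 156788/(109102*(1/24466))) - 243966 = (-32936/54353 - 156788/54551/12233) - 243966 = (-32936/54353 - 156788*12233/54551) - 243966 = (-32936/54353 - 1917987604/54551) - 243966 = -104250176931948/2965010503 - 243966 = -827611929306846/2965010503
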